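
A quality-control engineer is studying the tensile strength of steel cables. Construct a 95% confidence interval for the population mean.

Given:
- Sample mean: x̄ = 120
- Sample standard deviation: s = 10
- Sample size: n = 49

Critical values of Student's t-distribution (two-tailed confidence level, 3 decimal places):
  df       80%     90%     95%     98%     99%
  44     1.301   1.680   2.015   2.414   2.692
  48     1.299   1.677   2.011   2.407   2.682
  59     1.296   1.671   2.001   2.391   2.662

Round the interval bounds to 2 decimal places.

The population standard deviation σ is unknown (only the sample standard deviation s is given), so use a t-interval with df = n - 1 = 49 - 1 = 48.

For 95% confidence with df = 48, t* = 2.011 (from t-table)

Standard error: SE = s/√n = 10/√49 = 1.428571

Margin of error: E = t* × SE = 2.011 × 1.428571 = 2.8729

T-interval: x̄ ± E = 120 ± 2.8729 = (117.1271, 122.8729)

Rounded to 2 decimal places:

(117.13, 122.87)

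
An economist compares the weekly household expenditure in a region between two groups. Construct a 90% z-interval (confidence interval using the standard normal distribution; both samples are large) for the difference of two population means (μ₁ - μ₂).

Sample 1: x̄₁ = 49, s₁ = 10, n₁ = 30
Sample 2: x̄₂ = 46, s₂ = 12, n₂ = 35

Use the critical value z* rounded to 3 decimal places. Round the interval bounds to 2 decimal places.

Both samples are large (n₁ = 30 ≥ 30, n₂ = 35 ≥ 30), so a z-interval for the difference of means applies.

Point estimate: x̄₁ - x̄₂ = 49 - 46 = 3

Standard error: SE = √(s₁²/n₁ + s₂²/n₂)
= √(10²/30 + 12²/35)
= √(3.333333 + 4.114286)
= 2.729033

For 90% confidence, z* = 1.645 (from standard normal table)
Margin of error: E = z* × SE = 1.645 × 2.729033 = 4.4893

Z-interval: (x̄₁ - x̄₂) ± E = 3 ± 4.4893 = (-1.4893, 7.4893)

Rounded to 2 decimal places:

(-1.49, 7.49)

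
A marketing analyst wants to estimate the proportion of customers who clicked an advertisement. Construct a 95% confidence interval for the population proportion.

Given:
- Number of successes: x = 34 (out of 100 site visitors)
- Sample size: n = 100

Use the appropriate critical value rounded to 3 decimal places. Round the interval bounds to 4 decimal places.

Sample proportion: p̂ = 34/100 = 0.340000

Check conditions for normal approximation:
  np̂ = 34 ≥ 10 ✓
  n(1-p̂) = 66 ≥ 10 ✓

The sample is large enough, so use a z-interval (normal approximation) for the proportion.

For 95% confidence, z* = 1.96 (from standard normal table)

Standard error: SE = √(p̂(1-p̂)/n) = √(0.340000×0.660000/100) = 0.04737088

Margin of error: E = z* × SE = 1.96 × 0.04737088 = 0.092847

Z-interval: p̂ ± E = 0.340000 ± 0.092847 = (0.247153, 0.432847)

Rounded to 4 decimal places:

(0.2472, 0.4328)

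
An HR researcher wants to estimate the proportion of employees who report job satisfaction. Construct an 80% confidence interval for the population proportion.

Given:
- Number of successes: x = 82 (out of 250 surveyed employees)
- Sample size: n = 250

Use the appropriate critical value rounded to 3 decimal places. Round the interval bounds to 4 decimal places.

Sample proportion: p̂ = 82/250 = 0.328000

Check conditions for normal approximation:
  np̂ = 82 ≥ 10 ✓
  n(1-p̂) = 168 ≥ 10 ✓

The sample is large enough, so use a z-interval (normal approximation) for the proportion.

For 80% confidence, z* = 1.282 (from standard normal table)

Standard error: SE = √(p̂(1-p̂)/n) = √(0.328000×0.672000/250) = 0.02969283

Margin of error: E = z* × SE = 1.282 × 0.02969283 = 0.038066

Z-interval: p̂ ± E = 0.328000 ± 0.038066 = (0.289934, 0.366066)

Rounded to 4 decimal places:

(0.2899, 0.3661)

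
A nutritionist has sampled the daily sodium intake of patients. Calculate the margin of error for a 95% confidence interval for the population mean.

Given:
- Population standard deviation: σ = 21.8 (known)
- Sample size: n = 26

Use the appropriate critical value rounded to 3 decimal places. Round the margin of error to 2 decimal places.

The population standard deviation σ is known, so use the z-interval margin of error formula.

For 95% confidence, z* = 1.96 (from standard normal table)

Margin of error formula for z-interval: E = z* × σ/√n

E = 1.96 × 21.8/√26
  = 1.96 × 4.275332
  = 8.3797

Rounded to 2 decimal places:

8.38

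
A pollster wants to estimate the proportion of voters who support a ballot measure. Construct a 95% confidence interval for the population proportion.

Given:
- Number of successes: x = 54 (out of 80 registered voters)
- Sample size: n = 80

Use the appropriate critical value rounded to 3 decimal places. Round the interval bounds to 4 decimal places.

Sample proportion: p̂ = 54/80 = 0.675000

Check conditions for normal approximation:
  np̂ = 54 ≥ 10 ✓
  n(1-p̂) = 26 ≥ 10 ✓

The sample is large enough, so use a z-interval (normal approximation) for the proportion.

For 95% confidence, z* = 1.96 (from standard normal table)

Standard error: SE = √(p̂(1-p̂)/n) = √(0.675000×0.325000/80) = 0.05236590

Margin of error: E = z* × SE = 1.96 × 0.05236590 = 0.102637

Z-interval: p̂ ± E = 0.675000 ± 0.102637 = (0.572363, 0.777637)

Rounded to 4 decimal places:

(0.5724, 0.7776)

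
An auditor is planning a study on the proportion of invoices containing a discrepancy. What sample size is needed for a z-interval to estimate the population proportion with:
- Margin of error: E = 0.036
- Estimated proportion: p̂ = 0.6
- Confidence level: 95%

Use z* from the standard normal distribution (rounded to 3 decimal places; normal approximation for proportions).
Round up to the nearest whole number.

Using z* for proportion z-interval (normal approximation).

For 95% confidence, z* = 1.96 (from standard normal table)

Sample size formula for proportion z-interval: n = z*²p̂(1-p̂)/E²

n = 1.96² × 0.6 × 0.4 / 0.036²
  = 3.8416 × 0.24 / 0.001296
  = 711.4074

Round up to the nearest whole number: n = 712

712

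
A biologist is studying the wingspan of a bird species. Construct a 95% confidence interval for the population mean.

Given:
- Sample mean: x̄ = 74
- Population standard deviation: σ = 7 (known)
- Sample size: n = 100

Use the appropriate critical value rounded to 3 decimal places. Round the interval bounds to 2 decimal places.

The population standard deviation σ is known, so use a z-interval (standard normal critical value).

For 95% confidence, z* = 1.96 (from standard normal table)

Standard error: SE = σ/√n = 7/√100 = 0.700000

Margin of error: E = z* × SE = 1.96 × 0.700000 = 1.3720

Z-interval: x̄ ± E = 74 ± 1.3720 = (72.6280, 75.3720)

Rounded to 2 decimal places:

(72.63, 75.37)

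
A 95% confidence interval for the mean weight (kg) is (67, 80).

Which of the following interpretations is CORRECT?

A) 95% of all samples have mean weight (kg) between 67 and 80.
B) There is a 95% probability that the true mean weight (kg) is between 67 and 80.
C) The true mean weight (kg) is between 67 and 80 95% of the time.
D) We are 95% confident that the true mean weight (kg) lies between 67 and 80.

A confidence interval represents our confidence in the procedure, not a probability statement about the parameter.

Key concept: If we repeated this sampling process many times and computed a 95% CI each time, about 95% of those intervals would contain the true population parameter.

For this specific interval (67, 80):
- Midpoint (point estimate): 73.5
- Margin of error: 6.5

The correct interpretation is the one stating confidence that the true parameter lies in the interval — option D.

D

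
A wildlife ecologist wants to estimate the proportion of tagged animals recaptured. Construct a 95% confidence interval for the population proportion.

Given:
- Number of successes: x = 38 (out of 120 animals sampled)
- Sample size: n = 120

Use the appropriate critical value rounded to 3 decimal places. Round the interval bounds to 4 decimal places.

Sample proportion: p̂ = 38/120 = 0.316667

Check conditions for normal approximation:
  np̂ = 38 ≥ 10 ✓
  n(1-p̂) = 82 ≥ 10 ✓

The sample is large enough, so use a z-interval (normal approximation) for the proportion.

For 95% confidence, z* = 1.96 (from standard normal table)

Standard error: SE = √(p̂(1-p̂)/n) = √(0.316667×0.683333/120) = 0.04246458

Margin of error: E = z* × SE = 1.96 × 0.04246458 = 0.083231

Z-interval: p̂ ± E = 0.316667 ± 0.083231 = (0.233436, 0.399897)

Rounded to 4 decimal places:

(0.2334, 0.3999)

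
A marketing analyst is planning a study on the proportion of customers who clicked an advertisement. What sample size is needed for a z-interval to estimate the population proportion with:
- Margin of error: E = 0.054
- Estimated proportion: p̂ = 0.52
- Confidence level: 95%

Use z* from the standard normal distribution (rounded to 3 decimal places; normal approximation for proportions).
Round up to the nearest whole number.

Using z* for proportion z-interval (normal approximation).

For 95% confidence, z* = 1.96 (from standard normal table)

Sample size formula for proportion z-interval: n = z*²p̂(1-p̂)/E²

n = 1.96² × 0.52 × 0.48 / 0.054²
  = 3.8416 × 0.2496 / 0.002916
  = 328.8283

Round up to the nearest whole number: n = 329

329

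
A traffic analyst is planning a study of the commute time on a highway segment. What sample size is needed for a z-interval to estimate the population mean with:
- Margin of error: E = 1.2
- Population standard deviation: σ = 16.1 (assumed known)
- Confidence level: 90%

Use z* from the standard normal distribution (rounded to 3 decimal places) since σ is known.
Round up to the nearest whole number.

Using z* since population σ is known (z-interval formula).

For 90% confidence, z* = 1.645 (from standard normal table)

Sample size formula for z-interval: n = (z*σ/E)²

n = (1.645 × 16.1 / 1.2)²
  = (22.070417)²
  = 487.1033

Round up to the nearest whole number: n = 488

488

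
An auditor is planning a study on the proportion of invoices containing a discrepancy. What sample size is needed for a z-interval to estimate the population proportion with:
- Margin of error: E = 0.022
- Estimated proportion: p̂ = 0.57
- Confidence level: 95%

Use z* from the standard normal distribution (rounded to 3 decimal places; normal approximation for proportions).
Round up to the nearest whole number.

Using z* for proportion z-interval (normal approximation).

For 95% confidence, z* = 1.96 (from standard normal table)

Sample size formula for proportion z-interval: n = z*²p̂(1-p̂)/E²

n = 1.96² × 0.57 × 0.43 / 0.022²
  = 3.8416 × 0.2451 / 0.000484
  = 1945.4053

Round up to the nearest whole number: n = 1946

1946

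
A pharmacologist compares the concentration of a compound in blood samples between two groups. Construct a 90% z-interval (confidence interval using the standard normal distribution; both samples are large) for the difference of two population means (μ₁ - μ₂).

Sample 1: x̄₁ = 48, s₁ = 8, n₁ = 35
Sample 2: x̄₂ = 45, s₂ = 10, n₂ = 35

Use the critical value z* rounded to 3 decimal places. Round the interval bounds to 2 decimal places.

Both samples are large (n₁ = 35 ≥ 30, n₂ = 35 ≥ 30), so a z-interval for the difference of means applies.

Point estimate: x̄₁ - x̄₂ = 48 - 45 = 3

Standard error: SE = √(s₁²/n₁ + s₂²/n₂)
= √(8²/35 + 10²/35)
= √(1.828571 + 2.857143)
= 2.164651

For 90% confidence, z* = 1.645 (from standard normal table)
Margin of error: E = z* × SE = 1.645 × 2.164651 = 3.5609

Z-interval: (x̄₁ - x̄₂) ± E = 3 ± 3.5609 = (-0.5609, 6.5609)

Rounded to 2 decimal places:

(-0.56, 6.56)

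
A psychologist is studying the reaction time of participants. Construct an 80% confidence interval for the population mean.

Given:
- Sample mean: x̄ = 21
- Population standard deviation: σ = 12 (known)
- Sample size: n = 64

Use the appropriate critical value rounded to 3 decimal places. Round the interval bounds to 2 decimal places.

The population standard deviation σ is known, so use a z-interval (standard normal critical value).

For 80% confidence, z* = 1.282 (from standard normal table)

Standard error: SE = σ/√n = 12/√64 = 1.500000

Margin of error: E = z* × SE = 1.282 × 1.500000 = 1.9230

Z-interval: x̄ ± E = 21 ± 1.9230 = (19.0770, 22.9230)

Rounded to 2 decimal places:

(19.08, 22.92)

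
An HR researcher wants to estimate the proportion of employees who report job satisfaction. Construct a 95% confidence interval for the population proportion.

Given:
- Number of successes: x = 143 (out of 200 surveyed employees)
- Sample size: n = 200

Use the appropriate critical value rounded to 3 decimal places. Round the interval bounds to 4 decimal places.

Sample proportion: p̂ = 143/200 = 0.715000

Check conditions for normal approximation:
  np̂ = 143 ≥ 10 ✓
  n(1-p̂) = 57 ≥ 10 ✓

The sample is large enough, so use a z-interval (normal approximation) for the proportion.

For 95% confidence, z* = 1.96 (from standard normal table)

Standard error: SE = √(p̂(1-p̂)/n) = √(0.715000×0.285000/200) = 0.03191982

Margin of error: E = z* × SE = 1.96 × 0.03191982 = 0.062563

Z-interval: p̂ ± E = 0.715000 ± 0.062563 = (0.652437, 0.777563)

Rounded to 4 decimal places:

(0.6524, 0.7776)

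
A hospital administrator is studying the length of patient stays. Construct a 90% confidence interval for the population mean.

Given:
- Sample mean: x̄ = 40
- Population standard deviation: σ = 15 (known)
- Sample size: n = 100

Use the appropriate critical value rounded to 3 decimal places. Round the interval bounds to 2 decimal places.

The population standard deviation σ is known, so use a z-interval (standard normal critical value).

For 90% confidence, z* = 1.645 (from standard normal table)

Standard error: SE = σ/√n = 15/√100 = 1.500000

Margin of error: E = z* × SE = 1.645 × 1.500000 = 2.4675

Z-interval: x̄ ± E = 40 ± 2.4675 = (37.5325, 42.4675)

Rounded to 2 decimal places:

(37.53, 42.47)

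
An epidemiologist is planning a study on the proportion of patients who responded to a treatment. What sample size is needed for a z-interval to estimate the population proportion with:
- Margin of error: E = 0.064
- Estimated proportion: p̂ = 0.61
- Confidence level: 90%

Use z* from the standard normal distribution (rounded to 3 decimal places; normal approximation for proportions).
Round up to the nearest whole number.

Using z* for proportion z-interval (normal approximation).

For 90% confidence, z* = 1.645 (from standard normal table)

Sample size formula for proportion z-interval: n = z*²p̂(1-p̂)/E²

n = 1.645² × 0.61 × 0.39 / 0.064²
  = 2.706025 × 0.2379 / 0.004096
  = 157.1688

Round up to the nearest whole number: n = 158

158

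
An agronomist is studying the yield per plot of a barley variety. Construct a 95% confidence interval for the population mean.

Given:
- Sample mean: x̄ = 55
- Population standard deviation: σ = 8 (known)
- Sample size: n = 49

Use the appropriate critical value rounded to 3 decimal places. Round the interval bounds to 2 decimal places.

The population standard deviation σ is known, so use a z-interval (standard normal critical value).

For 95% confidence, z* = 1.96 (from standard normal table)

Standard error: SE = σ/√n = 8/√49 = 1.142857

Margin of error: E = z* × SE = 1.96 × 1.142857 = 2.2400

Z-interval: x̄ ± E = 55 ± 2.2400 = (52.7600, 57.2400)

Rounded to 2 decimal places:

(52.76, 57.24)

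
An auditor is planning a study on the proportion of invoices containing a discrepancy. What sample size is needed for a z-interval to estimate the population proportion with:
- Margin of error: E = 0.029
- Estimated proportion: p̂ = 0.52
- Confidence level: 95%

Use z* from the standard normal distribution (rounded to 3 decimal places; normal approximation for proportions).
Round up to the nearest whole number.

Using z* for proportion z-interval (normal approximation).

For 95% confidence, z* = 1.96 (from standard normal table)

Sample size formula for proportion z-interval: n = z*²p̂(1-p̂)/E²

n = 1.96² × 0.52 × 0.48 / 0.029²
  = 3.8416 × 0.2496 / 0.000841
  = 1140.1467

Round up to the nearest whole number: n = 1141

1141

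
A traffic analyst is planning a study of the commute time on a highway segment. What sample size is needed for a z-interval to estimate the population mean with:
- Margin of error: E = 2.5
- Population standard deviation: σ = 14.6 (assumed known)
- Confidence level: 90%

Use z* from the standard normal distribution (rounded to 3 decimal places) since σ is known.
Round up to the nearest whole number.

Using z* since population σ is known (z-interval formula).

For 90% confidence, z* = 1.645 (from standard normal table)

Sample size formula for z-interval: n = (z*σ/E)²

n = (1.645 × 14.6 / 2.5)²
  = (9.606800)²
  = 92.2906

Round up to the nearest whole number: n = 93

93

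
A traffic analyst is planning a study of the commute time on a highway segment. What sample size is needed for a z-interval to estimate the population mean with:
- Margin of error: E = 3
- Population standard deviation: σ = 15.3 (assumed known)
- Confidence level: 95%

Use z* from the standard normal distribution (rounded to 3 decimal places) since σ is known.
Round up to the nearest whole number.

Using z* since population σ is known (z-interval formula).

For 95% confidence, z* = 1.96 (from standard normal table)

Sample size formula for z-interval: n = (z*σ/E)²

n = (1.96 × 15.3 / 3)²
  = (9.996000)²
  = 99.9200

Round up to the nearest whole number: n = 100

100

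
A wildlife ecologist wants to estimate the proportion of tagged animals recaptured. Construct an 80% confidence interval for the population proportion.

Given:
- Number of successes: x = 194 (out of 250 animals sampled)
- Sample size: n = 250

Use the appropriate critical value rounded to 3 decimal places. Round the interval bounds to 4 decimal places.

Sample proportion: p̂ = 194/250 = 0.776000

Check conditions for normal approximation:
  np̂ = 194 ≥ 10 ✓
  n(1-p̂) = 56 ≥ 10 ✓

The sample is large enough, so use a z-interval (normal approximation) for the proportion.

For 80% confidence, z* = 1.282 (from standard normal table)

Standard error: SE = √(p̂(1-p̂)/n) = √(0.776000×0.224000/250) = 0.02636847

Margin of error: E = z* × SE = 1.282 × 0.02636847 = 0.033804

Z-interval: p̂ ± E = 0.776000 ± 0.033804 = (0.742196, 0.809804)

Rounded to 4 decimal places:

(0.7422, 0.8098)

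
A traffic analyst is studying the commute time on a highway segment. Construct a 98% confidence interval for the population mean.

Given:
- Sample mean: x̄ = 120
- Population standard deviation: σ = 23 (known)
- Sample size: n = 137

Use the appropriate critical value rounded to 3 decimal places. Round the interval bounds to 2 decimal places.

The population standard deviation σ is known, so use a z-interval (standard normal critical value).

For 98% confidence, z* = 2.326 (from standard normal table)

Standard error: SE = σ/√n = 23/√137 = 1.965023

Margin of error: E = z* × SE = 2.326 × 1.965023 = 4.5706

Z-interval: x̄ ± E = 120 ± 4.5706 = (115.4294, 124.5706)

Rounded to 2 decimal places:

(115.43, 124.57)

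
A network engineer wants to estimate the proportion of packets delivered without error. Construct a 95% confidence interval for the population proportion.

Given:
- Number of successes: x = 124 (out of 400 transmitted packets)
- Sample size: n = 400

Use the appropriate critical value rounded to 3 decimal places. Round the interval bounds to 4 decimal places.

Sample proportion: p̂ = 124/400 = 0.310000

Check conditions for normal approximation:
  np̂ = 124 ≥ 10 ✓
  n(1-p̂) = 276 ≥ 10 ✓

The sample is large enough, so use a z-interval (normal approximation) for the proportion.

For 95% confidence, z* = 1.96 (from standard normal table)

Standard error: SE = √(p̂(1-p̂)/n) = √(0.310000×0.690000/400) = 0.02312466

Margin of error: E = z* × SE = 1.96 × 0.02312466 = 0.045324

Z-interval: p̂ ± E = 0.310000 ± 0.045324 = (0.264676, 0.355324)

Rounded to 4 decimal places:

(0.2647, 0.3553)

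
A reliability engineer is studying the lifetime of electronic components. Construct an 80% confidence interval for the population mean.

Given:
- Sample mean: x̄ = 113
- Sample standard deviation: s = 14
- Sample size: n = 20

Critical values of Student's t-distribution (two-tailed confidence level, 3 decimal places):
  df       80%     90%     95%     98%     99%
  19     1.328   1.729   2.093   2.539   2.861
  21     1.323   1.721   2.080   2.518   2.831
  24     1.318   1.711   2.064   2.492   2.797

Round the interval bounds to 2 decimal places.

The population standard deviation σ is unknown (only the sample standard deviation s is given), so use a t-interval with df = n - 1 = 20 - 1 = 19.

For 80% confidence with df = 19, t* = 1.328 (from t-table)

Standard error: SE = s/√n = 14/√20 = 3.130495

Margin of error: E = t* × SE = 1.328 × 3.130495 = 4.1573

T-interval: x̄ ± E = 113 ± 4.1573 = (108.8427, 117.1573)

Rounded to 2 decimal places:

(108.84, 117.16)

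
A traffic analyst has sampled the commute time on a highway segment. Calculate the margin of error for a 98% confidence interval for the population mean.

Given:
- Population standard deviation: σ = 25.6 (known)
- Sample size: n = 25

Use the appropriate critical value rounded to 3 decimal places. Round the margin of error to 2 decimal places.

The population standard deviation σ is known, so use the z-interval margin of error formula.

For 98% confidence, z* = 2.326 (from standard normal table)

Margin of error formula for z-interval: E = z* × σ/√n

E = 2.326 × 25.6/√25
  = 2.326 × 5.120000
  = 11.9091

Rounded to 2 decimal places:

11.91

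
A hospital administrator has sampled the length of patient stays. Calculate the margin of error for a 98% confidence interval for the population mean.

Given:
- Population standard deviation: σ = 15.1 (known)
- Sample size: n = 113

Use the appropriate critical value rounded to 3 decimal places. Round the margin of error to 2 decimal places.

The population standard deviation σ is known, so use the z-interval margin of error formula.

For 98% confidence, z* = 2.326 (from standard normal table)

Margin of error formula for z-interval: E = z* × σ/√n

E = 2.326 × 15.1/√113
  = 2.326 × 1.420489
  = 3.3041

Rounded to 2 decimal places:

3.30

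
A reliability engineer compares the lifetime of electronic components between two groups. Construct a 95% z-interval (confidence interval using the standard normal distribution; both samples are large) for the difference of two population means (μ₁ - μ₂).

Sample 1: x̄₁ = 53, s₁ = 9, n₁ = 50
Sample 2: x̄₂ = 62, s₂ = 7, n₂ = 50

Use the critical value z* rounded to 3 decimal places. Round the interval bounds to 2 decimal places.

Both samples are large (n₁ = 50 ≥ 30, n₂ = 50 ≥ 30), so a z-interval for the difference of means applies.

Point estimate: x̄₁ - x̄₂ = 53 - 62 = -9

Standard error: SE = √(s₁²/n₁ + s₂²/n₂)
= √(9²/50 + 7²/50)
= √(1.620000 + 0.980000)
= 1.612452

For 95% confidence, z* = 1.96 (from standard normal table)
Margin of error: E = z* × SE = 1.96 × 1.612452 = 3.1604

Z-interval: (x̄₁ - x̄₂) ± E = -9 ± 3.1604 = (-12.1604, -5.8396)

Rounded to 2 decimal places:

(-12.16, -5.84)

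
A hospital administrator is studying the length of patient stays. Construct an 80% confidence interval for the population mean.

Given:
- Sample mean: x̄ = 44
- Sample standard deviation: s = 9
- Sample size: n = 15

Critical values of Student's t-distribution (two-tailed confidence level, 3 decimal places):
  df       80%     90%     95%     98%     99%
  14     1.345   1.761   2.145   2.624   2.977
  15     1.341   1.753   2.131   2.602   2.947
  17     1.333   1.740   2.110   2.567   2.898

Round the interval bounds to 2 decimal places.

The population standard deviation σ is unknown (only the sample standard deviation s is given), so use a t-interval with df = n - 1 = 15 - 1 = 14.

For 80% confidence with df = 14, t* = 1.345 (from t-table)

Standard error: SE = s/√n = 9/√15 = 2.323790

Margin of error: E = t* × SE = 1.345 × 2.323790 = 3.1255

T-interval: x̄ ± E = 44 ± 3.1255 = (40.8745, 47.1255)

Rounded to 2 decimal places:

(40.87, 47.13)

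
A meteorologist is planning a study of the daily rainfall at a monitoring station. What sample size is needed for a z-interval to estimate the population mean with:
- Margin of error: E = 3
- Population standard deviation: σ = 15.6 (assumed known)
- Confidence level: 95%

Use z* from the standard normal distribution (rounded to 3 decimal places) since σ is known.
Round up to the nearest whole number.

Using z* since population σ is known (z-interval formula).

For 95% confidence, z* = 1.96 (from standard normal table)

Sample size formula for z-interval: n = (z*σ/E)²

n = (1.96 × 15.6 / 3)²
  = (10.192000)²
  = 103.8769

Round up to the nearest whole number: n = 104

104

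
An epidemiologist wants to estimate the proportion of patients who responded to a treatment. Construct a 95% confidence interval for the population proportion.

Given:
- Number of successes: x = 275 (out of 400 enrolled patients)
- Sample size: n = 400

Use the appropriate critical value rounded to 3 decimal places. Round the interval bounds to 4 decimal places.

Sample proportion: p̂ = 275/400 = 0.687500

Check conditions for normal approximation:
  np̂ = 275 ≥ 10 ✓
  n(1-p̂) = 125 ≥ 10 ✓

The sample is large enough, so use a z-interval (normal approximation) for the proportion.

For 95% confidence, z* = 1.96 (from standard normal table)

Standard error: SE = √(p̂(1-p̂)/n) = √(0.687500×0.312500/400) = 0.02317562

Margin of error: E = z* × SE = 1.96 × 0.02317562 = 0.045424

Z-interval: p̂ ± E = 0.687500 ± 0.045424 = (0.642076, 0.732924)

Rounded to 4 decimal places:

(0.6421, 0.7329)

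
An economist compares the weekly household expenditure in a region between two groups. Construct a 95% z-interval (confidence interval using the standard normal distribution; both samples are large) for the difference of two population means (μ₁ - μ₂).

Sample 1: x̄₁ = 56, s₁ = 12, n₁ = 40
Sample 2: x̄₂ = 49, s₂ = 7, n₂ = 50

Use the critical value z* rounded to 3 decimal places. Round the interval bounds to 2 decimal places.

Both samples are large (n₁ = 40 ≥ 30, n₂ = 50 ≥ 30), so a z-interval for the difference of means applies.

Point estimate: x̄₁ - x̄₂ = 56 - 49 = 7

Standard error: SE = √(s₁²/n₁ + s₂²/n₂)
= √(12²/40 + 7²/50)
= √(3.600000 + 0.980000)
= 2.140093

For 95% confidence, z* = 1.96 (from standard normal table)
Margin of error: E = z* × SE = 1.96 × 2.140093 = 4.1946

Z-interval: (x̄₁ - x̄₂) ± E = 7 ± 4.1946 = (2.8054, 11.1946)

Rounded to 2 decimal places:

(2.81, 11.19)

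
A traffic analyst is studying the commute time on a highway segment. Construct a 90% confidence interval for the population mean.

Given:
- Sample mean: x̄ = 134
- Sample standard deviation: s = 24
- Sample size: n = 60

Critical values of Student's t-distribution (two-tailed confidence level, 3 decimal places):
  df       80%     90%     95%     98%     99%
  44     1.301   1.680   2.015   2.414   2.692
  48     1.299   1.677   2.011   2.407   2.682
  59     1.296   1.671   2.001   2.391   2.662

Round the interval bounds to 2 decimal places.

The population standard deviation σ is unknown (only the sample standard deviation s is given), so use a t-interval with df = n - 1 = 60 - 1 = 59.

For 90% confidence with df = 59, t* = 1.671 (from t-table)

Standard error: SE = s/√n = 24/√60 = 3.098387

Margin of error: E = t* × SE = 1.671 × 3.098387 = 5.1774

T-interval: x̄ ± E = 134 ± 5.1774 = (128.8226, 139.1774)

Rounded to 2 decimal places:

(128.82, 139.18)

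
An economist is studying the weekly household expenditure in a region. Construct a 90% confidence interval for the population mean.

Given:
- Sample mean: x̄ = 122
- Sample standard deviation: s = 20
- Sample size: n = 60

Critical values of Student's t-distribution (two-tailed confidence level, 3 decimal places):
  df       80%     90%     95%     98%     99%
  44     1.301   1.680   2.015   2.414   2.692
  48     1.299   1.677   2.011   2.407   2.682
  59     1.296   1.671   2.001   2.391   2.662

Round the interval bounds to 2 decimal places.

The population standard deviation σ is unknown (only the sample standard deviation s is given), so use a t-interval with df = n - 1 = 60 - 1 = 59.

For 90% confidence with df = 59, t* = 1.671 (from t-table)

Standard error: SE = s/√n = 20/√60 = 2.581989

Margin of error: E = t* × SE = 1.671 × 2.581989 = 4.3145

T-interval: x̄ ± E = 122 ± 4.3145 = (117.6855, 126.3145)

Rounded to 2 decimal places:

(117.69, 126.31)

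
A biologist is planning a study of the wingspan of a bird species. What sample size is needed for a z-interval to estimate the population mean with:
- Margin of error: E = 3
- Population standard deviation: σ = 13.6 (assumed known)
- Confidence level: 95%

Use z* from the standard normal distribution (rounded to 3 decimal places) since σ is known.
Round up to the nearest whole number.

Using z* since population σ is known (z-interval formula).

For 95% confidence, z* = 1.96 (from standard normal table)

Sample size formula for z-interval: n = (z*σ/E)²

n = (1.96 × 13.6 / 3)²
  = (8.885333)²
  = 78.9491

Round up to the nearest whole number: n = 79

79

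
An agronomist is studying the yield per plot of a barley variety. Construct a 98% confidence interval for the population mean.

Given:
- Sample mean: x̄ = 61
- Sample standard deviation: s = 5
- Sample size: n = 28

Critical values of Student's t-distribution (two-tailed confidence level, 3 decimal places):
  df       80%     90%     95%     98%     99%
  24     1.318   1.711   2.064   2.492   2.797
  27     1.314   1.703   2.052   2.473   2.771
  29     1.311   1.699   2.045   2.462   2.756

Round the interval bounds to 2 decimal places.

The population standard deviation σ is unknown (only the sample standard deviation s is given), so use a t-interval with df = n - 1 = 28 - 1 = 27.

For 98% confidence with df = 27, t* = 2.473 (from t-table)

Standard error: SE = s/√n = 5/√28 = 0.944911

Margin of error: E = t* × SE = 2.473 × 0.944911 = 2.3368

T-interval: x̄ ± E = 61 ± 2.3368 = (58.6632, 63.3368)

Rounded to 2 decimal places:

(58.66, 63.34)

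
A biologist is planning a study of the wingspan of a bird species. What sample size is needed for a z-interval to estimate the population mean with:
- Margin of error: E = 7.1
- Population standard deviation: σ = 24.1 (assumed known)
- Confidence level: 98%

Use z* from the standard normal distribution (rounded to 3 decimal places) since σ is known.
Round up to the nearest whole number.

Using z* since population σ is known (z-interval formula).

For 98% confidence, z* = 2.326 (from standard normal table)

Sample size formula for z-interval: n = (z*σ/E)²

n = (2.326 × 24.1 / 7.1)²
  = (7.895296)²
  = 62.3357

Round up to the nearest whole number: n = 63

63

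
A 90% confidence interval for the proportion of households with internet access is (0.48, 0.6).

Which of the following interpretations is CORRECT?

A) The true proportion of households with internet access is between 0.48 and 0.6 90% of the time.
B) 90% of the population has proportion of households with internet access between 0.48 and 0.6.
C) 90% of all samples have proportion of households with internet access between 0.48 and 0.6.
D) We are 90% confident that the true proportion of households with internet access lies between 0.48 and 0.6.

A confidence interval represents our confidence in the procedure, not a probability statement about the parameter.

Key concept: If we repeated this sampling process many times and computed a 90% CI each time, about 90% of those intervals would contain the true population parameter.

For this specific interval (0.48, 0.6):
- Midpoint (point estimate): 0.54
- Margin of error: 0.06

The correct interpretation is the one stating confidence that the true parameter lies in the interval — option D.

D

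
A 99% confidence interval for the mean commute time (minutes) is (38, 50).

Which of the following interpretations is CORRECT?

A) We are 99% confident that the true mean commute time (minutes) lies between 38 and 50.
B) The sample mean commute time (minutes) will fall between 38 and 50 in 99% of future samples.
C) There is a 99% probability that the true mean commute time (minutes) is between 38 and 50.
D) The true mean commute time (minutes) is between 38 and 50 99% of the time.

A confidence interval represents our confidence in the procedure, not a probability statement about the parameter.

Key concept: If we repeated this sampling process many times and computed a 99% CI each time, about 99% of those intervals would contain the true population parameter.

For this specific interval (38, 50):
- Midpoint (point estimate): 44
- Margin of error: 6

The correct interpretation is the one stating confidence that the true parameter lies in the interval — option A.

A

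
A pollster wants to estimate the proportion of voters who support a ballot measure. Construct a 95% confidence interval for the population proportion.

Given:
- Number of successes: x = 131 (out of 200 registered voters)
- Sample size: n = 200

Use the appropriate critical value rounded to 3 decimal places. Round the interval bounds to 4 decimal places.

Sample proportion: p̂ = 131/200 = 0.655000

Check conditions for normal approximation:
  np̂ = 131 ≥ 10 ✓
  n(1-p̂) = 69 ≥ 10 ✓

The sample is large enough, so use a z-interval (normal approximation) for the proportion.

For 95% confidence, z* = 1.96 (from standard normal table)

Standard error: SE = √(p̂(1-p̂)/n) = √(0.655000×0.345000/200) = 0.03361361

Margin of error: E = z* × SE = 1.96 × 0.03361361 = 0.065883

Z-interval: p̂ ± E = 0.655000 ± 0.065883 = (0.589117, 0.720883)

Rounded to 4 decimal places:

(0.5891, 0.7209)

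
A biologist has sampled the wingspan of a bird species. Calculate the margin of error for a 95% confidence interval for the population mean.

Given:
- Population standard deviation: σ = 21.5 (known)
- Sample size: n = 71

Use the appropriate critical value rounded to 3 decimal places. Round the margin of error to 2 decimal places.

The population standard deviation σ is known, so use the z-interval margin of error formula.

For 95% confidence, z* = 1.96 (from standard normal table)

Margin of error formula for z-interval: E = z* × σ/√n

E = 1.96 × 21.5/√71
  = 1.96 × 2.551581
  = 5.0011

Rounded to 2 decimal places:

5.00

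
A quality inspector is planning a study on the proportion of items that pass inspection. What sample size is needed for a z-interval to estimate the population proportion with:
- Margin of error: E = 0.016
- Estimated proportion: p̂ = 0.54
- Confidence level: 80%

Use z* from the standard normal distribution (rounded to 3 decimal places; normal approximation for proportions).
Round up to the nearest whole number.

Using z* for proportion z-interval (normal approximation).

For 80% confidence, z* = 1.282 (from standard normal table)

Sample size formula for proportion z-interval: n = z*²p̂(1-p̂)/E²

n = 1.282² × 0.54 × 0.46 / 0.016²
  = 1.643524 × 0.2484 / 0.000256
  = 1594.7319

Round up to the nearest whole number: n = 1595

1595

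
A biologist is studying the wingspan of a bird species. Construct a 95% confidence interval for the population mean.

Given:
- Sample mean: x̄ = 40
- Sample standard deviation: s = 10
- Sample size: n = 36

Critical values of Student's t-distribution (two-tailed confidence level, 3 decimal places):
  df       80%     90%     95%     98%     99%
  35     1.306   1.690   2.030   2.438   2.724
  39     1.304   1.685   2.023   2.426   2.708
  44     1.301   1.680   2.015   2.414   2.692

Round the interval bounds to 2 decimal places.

The population standard deviation σ is unknown (only the sample standard deviation s is given), so use a t-interval with df = n - 1 = 36 - 1 = 35.

For 95% confidence with df = 35, t* = 2.030 (from t-table)

Standard error: SE = s/√n = 10/√36 = 1.666667

Margin of error: E = t* × SE = 2.030 × 1.666667 = 3.3833

T-interval: x̄ ± E = 40 ± 3.3833 = (36.6167, 43.3833)

Rounded to 2 decimal places:

(36.62, 43.38)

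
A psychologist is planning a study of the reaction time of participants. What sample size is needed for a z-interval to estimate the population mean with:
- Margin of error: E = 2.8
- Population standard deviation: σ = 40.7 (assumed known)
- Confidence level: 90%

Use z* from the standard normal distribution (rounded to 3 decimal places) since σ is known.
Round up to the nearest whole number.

Using z* since population σ is known (z-interval formula).

For 90% confidence, z* = 1.645 (from standard normal table)

Sample size formula for z-interval: n = (z*σ/E)²

n = (1.645 × 40.7 / 2.8)²
  = (23.911250)²
  = 571.7479

Round up to the nearest whole number: n = 572

572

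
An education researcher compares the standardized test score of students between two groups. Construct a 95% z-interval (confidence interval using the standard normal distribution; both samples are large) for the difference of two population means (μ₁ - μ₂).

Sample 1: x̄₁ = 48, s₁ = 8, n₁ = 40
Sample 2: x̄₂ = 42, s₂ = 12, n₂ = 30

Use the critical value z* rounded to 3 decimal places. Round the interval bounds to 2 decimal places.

Both samples are large (n₁ = 40 ≥ 30, n₂ = 30 ≥ 30), so a z-interval for the difference of means applies.

Point estimate: x̄₁ - x̄₂ = 48 - 42 = 6

Standard error: SE = √(s₁²/n₁ + s₂²/n₂)
= √(8²/40 + 12²/30)
= √(1.600000 + 4.800000)
= 2.529822

For 95% confidence, z* = 1.96 (from standard normal table)
Margin of error: E = z* × SE = 1.96 × 2.529822 = 4.9585

Z-interval: (x̄₁ - x̄₂) ± E = 6 ± 4.9585 = (1.0415, 10.9585)

Rounded to 2 decimal places:

(1.04, 10.96)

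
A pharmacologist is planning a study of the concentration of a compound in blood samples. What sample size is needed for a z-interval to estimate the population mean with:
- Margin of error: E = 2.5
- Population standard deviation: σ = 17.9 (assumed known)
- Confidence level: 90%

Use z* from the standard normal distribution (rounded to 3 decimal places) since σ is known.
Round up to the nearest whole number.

Using z* since population σ is known (z-interval formula).

For 90% confidence, z* = 1.645 (from standard normal table)

Sample size formula for z-interval: n = (z*σ/E)²

n = (1.645 × 17.9 / 2.5)²
  = (11.778200)²
  = 138.7260

Round up to the nearest whole number: n = 139

139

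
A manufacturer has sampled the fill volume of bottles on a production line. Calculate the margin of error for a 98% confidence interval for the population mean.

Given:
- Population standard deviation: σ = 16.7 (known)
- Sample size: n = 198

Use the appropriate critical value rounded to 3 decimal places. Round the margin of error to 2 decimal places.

The population standard deviation σ is known, so use the z-interval margin of error formula.

For 98% confidence, z* = 2.326 (from standard normal table)

Margin of error formula for z-interval: E = z* × σ/√n

E = 2.326 × 16.7/√198
  = 2.326 × 1.186817
  = 2.7605

Rounded to 2 decimal places:

2.76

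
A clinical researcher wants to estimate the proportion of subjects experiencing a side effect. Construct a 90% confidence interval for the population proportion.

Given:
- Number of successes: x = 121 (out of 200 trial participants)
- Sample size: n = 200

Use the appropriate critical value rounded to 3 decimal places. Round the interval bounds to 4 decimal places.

Sample proportion: p̂ = 121/200 = 0.605000

Check conditions for normal approximation:
  np̂ = 121 ≥ 10 ✓
  n(1-p̂) = 79 ≥ 10 ✓

The sample is large enough, so use a z-interval (normal approximation) for the proportion.

For 90% confidence, z* = 1.645 (from standard normal table)

Standard error: SE = √(p̂(1-p̂)/n) = √(0.605000×0.395000/200) = 0.03456696

Margin of error: E = z* × SE = 1.645 × 0.03456696 = 0.056863

Z-interval: p̂ ± E = 0.605000 ± 0.056863 = (0.548137, 0.661863)

Rounded to 4 decimal places:

(0.5481, 0.6619)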